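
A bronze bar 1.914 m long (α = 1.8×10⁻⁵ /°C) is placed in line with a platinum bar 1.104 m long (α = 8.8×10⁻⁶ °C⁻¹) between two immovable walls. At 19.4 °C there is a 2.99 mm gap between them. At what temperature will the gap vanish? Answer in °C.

T = 87.1 °C

Gap closes when ΔL₁ + ΔL₂ = 2.99 mm = 2.99×10⁻³ m
(α₁L₁ + α₂L₂)ΔT = g
α₁L₁ + α₂L₂ = 1.8×10⁻⁵×1.914 + 8.8×10⁻⁶×1.104 = 4.41672×10⁻⁵ m/K
ΔT = 2.99×10⁻³ / 4.41672×10⁻⁵ = 67.697 K
T = 19.4 + 67.697 = 87.097 °C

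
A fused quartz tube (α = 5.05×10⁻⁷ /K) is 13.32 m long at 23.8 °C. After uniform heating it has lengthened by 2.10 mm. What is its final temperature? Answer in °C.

ΔL = αL₀ΔT ⇒ ΔT = ΔL / (αL₀)
ΔT = 2.10×10⁻³ m / (5.05×10⁻⁷ × 13.32 m) = 312.19 K
T = 23.8 + 312.19 = 335.99 °C

T = 336 °C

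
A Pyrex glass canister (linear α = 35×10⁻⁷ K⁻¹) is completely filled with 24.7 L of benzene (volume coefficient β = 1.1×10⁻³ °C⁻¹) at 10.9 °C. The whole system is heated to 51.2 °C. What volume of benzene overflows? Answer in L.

The canister also expands: β_container ≈ 3α = 1.05×10⁻⁵ /K
Net overflow = V₀(β_liq − 3α_cont)ΔT
β − 3α = 1.10×10⁻³ − 1.05×10⁻⁵ = 1.0895×10⁻³ /K; ΔT = 40.3 K
ΔV = 24.7 × 1.0895×10⁻³ × 40.3 = 1.08 L

1.08 L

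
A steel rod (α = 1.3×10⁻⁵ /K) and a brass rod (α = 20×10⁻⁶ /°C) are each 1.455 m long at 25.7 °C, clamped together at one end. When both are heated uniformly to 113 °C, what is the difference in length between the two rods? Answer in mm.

0.889 mm

ΔT = 87.3 K
steel: ΔL = 1.3×10⁻⁵ × 1.455 m × 87.3 = 1.6513×10⁻³ m = 1.6513 mm
brass: ΔL = 20×10⁻⁶ × 1.455 m × 87.3 = 2.5404×10⁻³ m = 2.5404 mm
difference = 2.5404 − 1.6513 = 0.8891 mm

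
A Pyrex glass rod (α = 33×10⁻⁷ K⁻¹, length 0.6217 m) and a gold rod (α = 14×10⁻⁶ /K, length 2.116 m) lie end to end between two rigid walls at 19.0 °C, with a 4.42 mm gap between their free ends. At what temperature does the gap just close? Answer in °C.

T = 159 °C

α₁L₁ = 2.05161×10⁻⁶ m/K, α₂L₂ = 2.9624×10⁻⁵ m/K → total 3.167561×10⁻⁵ m/K
ΔT = g/(α₁L₁+α₂L₂) = 4.42×10⁻³ / 3.167561×10⁻⁵ = 139.54 K
T = 19.0 + 139.54 = 158.54 °C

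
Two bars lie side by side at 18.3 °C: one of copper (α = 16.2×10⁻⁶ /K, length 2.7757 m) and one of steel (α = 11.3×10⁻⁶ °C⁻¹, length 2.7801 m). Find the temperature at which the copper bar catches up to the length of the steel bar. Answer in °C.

Equal length when α₁L₁ΔT − α₂L₂ΔT = L₂ − L₁ = 4.40×10⁻³ m
α₁L₁ = 4.496634×10⁻⁵, α₂L₂ = 3.141513×10⁻⁵ → Δ(αL) = 1.355121×10⁻⁵ m/K
ΔT = 4.40×10⁻³ / 1.355121×10⁻⁵ = 324.694 K, so T = 18.3 + 324.694 = 342.994 °C

T = 343.0 °C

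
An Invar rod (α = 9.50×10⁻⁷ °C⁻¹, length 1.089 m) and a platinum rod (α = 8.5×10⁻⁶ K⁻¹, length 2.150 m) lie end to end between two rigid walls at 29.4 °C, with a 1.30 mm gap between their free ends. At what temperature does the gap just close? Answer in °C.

T = 96.7 °C

α₁L₁ = 1.03455×10⁻⁶ m/K, α₂L₂ = 1.8275×10⁻⁵ m/K → total 1.930955×10⁻⁵ m/K
ΔT = g/(α₁L₁+α₂L₂) = 1.30×10⁻³ / 1.930955×10⁻⁵ = 67.324 K
T = 29.4 + 67.324 = 96.724 °C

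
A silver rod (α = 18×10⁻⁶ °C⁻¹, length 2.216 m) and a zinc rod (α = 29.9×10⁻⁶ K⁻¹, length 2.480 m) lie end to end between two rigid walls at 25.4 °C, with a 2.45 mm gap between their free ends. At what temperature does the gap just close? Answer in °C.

T = 46.9 °C

α₁L₁ = 3.9888×10⁻⁵ m/K, α₂L₂ = 7.4152×10⁻⁵ m/K → total 1.1404×10⁻⁴ m/K
ΔT = g/(α₁L₁+α₂L₂) = 2.45×10⁻³ / 1.1404×10⁻⁴ = 21.484 K
T = 25.4 + 21.484 = 46.884 °C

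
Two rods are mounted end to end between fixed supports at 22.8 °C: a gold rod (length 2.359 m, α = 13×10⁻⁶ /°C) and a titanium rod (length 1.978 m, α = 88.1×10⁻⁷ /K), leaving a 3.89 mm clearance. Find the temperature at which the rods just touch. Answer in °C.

T = 104 °C

α₁L₁ = 3.0667×10⁻⁵ m/K, α₂L₂ = 1.742618×10⁻⁵ m/K → total 4.809318×10⁻⁵ m/K
ΔT = g/(α₁L₁+α₂L₂) = 3.89×10⁻³ / 4.809318×10⁻⁵ = 80.88 K
T = 22.8 + 80.88 = 103.68 °C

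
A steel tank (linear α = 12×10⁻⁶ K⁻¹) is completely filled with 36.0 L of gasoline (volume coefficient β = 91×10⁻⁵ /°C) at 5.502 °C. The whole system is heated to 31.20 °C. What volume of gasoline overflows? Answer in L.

The tank also expands: β_container ≈ 3α = 3.6×10⁻⁵ /K
Net overflow = V₀(β_liq − 3α_cont)ΔT
β − 3α = 9.10×10⁻⁴ − 3.6×10⁻⁵ = 8.74×10⁻⁴ /K; ΔT = 25.698 K
ΔV = 36.0 × 8.74×10⁻⁴ × 25.698 = 0.809 L

0.809 L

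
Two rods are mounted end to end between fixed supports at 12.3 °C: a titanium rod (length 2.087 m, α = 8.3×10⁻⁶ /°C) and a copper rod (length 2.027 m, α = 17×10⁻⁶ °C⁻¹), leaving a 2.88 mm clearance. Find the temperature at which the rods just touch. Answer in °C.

α₁L₁ = 1.73221×10⁻⁵ m/K, α₂L₂ = 3.4459×10⁻⁵ m/K → total 5.17811×10⁻⁵ m/K
ΔT = g/(α₁L₁+α₂L₂) = 2.88×10⁻³ / 5.17811×10⁻⁵ = 55.619 K
T = 12.3 + 55.619 = 67.919 °C

T = 67.9 °C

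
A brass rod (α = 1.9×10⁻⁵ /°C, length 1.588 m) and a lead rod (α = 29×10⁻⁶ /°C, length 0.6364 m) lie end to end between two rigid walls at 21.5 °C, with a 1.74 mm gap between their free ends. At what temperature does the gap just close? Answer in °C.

T = 57.3 °C

α₁L₁ = 3.0172×10⁻⁵ m/K, α₂L₂ = 1.84556×10⁻⁵ m/K → total 4.86276×10⁻⁵ m/K
ΔT = g/(α₁L₁+α₂L₂) = 1.74×10⁻³ / 4.86276×10⁻⁵ = 35.782 K
T = 21.5 + 35.782 = 57.282 °C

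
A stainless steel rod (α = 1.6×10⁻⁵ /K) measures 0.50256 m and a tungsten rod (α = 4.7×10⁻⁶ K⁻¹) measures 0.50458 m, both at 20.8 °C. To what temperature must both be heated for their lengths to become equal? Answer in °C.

Equal length when α₁L₁ΔT − α₂L₂ΔT = L₂ − L₁ = 2.02×10⁻³ m
α₁L₁ = 8.04096×10⁻⁶, α₂L₂ = 2.371526×10⁻⁶ → Δ(αL) = 5.669434×10⁻⁶ m/K
ΔT = 2.02×10⁻³ / 5.669434×10⁻⁶ = 356.297 K, so T = 20.8 + 356.297 = 377.097 °C

T = 377.1 °C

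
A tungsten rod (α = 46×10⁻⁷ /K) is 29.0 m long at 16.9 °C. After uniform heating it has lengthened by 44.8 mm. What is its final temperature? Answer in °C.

T = 353 °C

ΔL = αL₀ΔT ⇒ ΔT = ΔL / (αL₀)
ΔT = 44.8×10⁻³ m / (46×10⁻⁷ × 29.0 m) = 335.83 K
T = 16.9 + 335.83 = 352.73 °C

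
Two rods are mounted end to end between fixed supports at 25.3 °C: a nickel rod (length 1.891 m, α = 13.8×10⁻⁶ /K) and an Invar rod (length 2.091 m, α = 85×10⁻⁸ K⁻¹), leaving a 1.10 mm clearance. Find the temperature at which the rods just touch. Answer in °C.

α₁L₁ = 2.60958×10⁻⁵ m/K, α₂L₂ = 1.77735×10⁻⁶ m/K → total 2.787315×10⁻⁵ m/K
ΔT = g/(α₁L₁+α₂L₂) = 1.10×10⁻³ / 2.787315×10⁻⁵ = 39.465 K
T = 25.3 + 39.465 = 64.765 °C

T = 64.8 °C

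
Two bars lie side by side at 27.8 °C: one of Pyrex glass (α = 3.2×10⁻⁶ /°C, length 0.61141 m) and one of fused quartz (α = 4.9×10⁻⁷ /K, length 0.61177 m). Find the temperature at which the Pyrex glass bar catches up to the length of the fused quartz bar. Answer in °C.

L₁(1 + α₁ΔT) = L₂(1 + α₂ΔT) ⇒ ΔT = (L₂ − L₁)/(α₁L₁ − α₂L₂)
L₂ − L₁ = 0.61177 − 0.61141 = 3.60×10⁻⁴ m
α₁L₁ − α₂L₂ = 3.2×10⁻⁶×0.61141 − 4.9×10⁻⁷×0.61177 = 1.6567447×10⁻⁶ m/K
ΔT = 3.60×10⁻⁴ / 1.6567447×10⁻⁶ = 217.294 K
T = 27.8 + 217.294 = 245.094 °C

T = 245.1 °C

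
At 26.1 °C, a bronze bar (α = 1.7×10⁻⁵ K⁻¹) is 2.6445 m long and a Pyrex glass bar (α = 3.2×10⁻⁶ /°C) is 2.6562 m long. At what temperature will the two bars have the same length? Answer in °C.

Equal length when α₁L₁ΔT − α₂L₂ΔT = L₂ − L₁ = 1.17×10⁻² m
α₁L₁ = 4.49565×10⁻⁵, α₂L₂ = 8.49984×10⁻⁶ → Δ(αL) = 3.645666×10⁻⁵ m/K
ΔT = 1.17×10⁻² / 3.645666×10⁻⁵ = 320.929 K, so T = 26.1 + 320.929 = 347.029 °C

T = 347.0 °C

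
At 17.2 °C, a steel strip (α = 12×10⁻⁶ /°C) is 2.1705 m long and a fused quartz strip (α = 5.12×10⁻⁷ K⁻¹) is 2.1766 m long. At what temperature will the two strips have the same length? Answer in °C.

T = 261.9 °C

Equal length when α₁L₁ΔT − α₂L₂ΔT = L₂ − L₁ = 6.10×10⁻³ m
α₁L₁ = 2.6046×10⁻⁵, α₂L₂ = 1.1144192×10⁻⁶ → Δ(αL) = 2.49315808×10⁻⁵ m/K
ΔT = 6.10×10⁻³ / 2.49315808×10⁻⁵ = 244.670 K, so T = 17.2 + 244.670 = 261.870 °C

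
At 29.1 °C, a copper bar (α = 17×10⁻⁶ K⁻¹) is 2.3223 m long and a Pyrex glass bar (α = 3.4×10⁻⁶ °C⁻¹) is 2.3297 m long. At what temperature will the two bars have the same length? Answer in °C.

T = 263.6 °C

L₁(1 + α₁ΔT) = L₂(1 + α₂ΔT) ⇒ ΔT = (L₂ − L₁)/(α₁L₁ − α₂L₂)
L₂ − L₁ = 2.3297 − 2.3223 = 7.40×10⁻³ m
α₁L₁ − α₂L₂ = 17×10⁻⁶×2.3223 − 3.4×10⁻⁶×2.3297 = 3.155812×10⁻⁵ m/K
ΔT = 7.40×10⁻³ / 3.155812×10⁻⁵ = 234.488 K
T = 29.1 + 234.488 = 263.588 °C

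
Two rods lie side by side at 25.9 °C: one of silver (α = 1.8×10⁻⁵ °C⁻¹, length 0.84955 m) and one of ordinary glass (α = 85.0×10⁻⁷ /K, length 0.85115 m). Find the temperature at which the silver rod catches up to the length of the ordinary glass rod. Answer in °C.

T = 224.5 °C

Equal length when α₁L₁ΔT − α₂L₂ΔT = L₂ − L₁ = 1.60×10⁻³ m
α₁L₁ = 1.52919×10⁻⁵, α₂L₂ = 7.234775×10⁻⁶ → Δ(αL) = 8.057125×10⁻⁶ m/K
ΔT = 1.60×10⁻³ / 8.057125×10⁻⁶ = 198.582 K, so T = 25.9 + 198.582 = 224.482 °C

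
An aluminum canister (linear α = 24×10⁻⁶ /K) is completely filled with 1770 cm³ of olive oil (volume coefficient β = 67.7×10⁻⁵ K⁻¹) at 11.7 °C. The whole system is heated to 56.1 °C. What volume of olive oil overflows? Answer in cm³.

47.5 cm³

The canister also expands: β_container ≈ 3α = 7.2×10⁻⁵ /K
Net overflow = V₀(β_liq − 3α_cont)ΔT
β − 3α = 6.77×10⁻⁴ − 7.2×10⁻⁵ = 6.05×10⁻⁴ /K; ΔT = 44.4 K
ΔV = 1770 × 6.05×10⁻⁴ × 44.4 = 47.5 cm³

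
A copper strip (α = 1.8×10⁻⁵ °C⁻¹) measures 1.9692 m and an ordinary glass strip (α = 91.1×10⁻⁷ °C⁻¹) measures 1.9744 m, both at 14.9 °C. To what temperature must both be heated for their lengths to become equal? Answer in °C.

T = 312.7 °C

L₁(1 + α₁ΔT) = L₂(1 + α₂ΔT) ⇒ ΔT = (L₂ − L₁)/(α₁L₁ − α₂L₂)
L₂ − L₁ = 1.9744 − 1.9692 = 5.20×10⁻³ m
α₁L₁ − α₂L₂ = 1.8×10⁻⁵×1.9692 − 91.1×10⁻⁷×1.9744 = 1.7458816×10⁻⁵ m/K
ΔT = 5.20×10⁻³ / 1.7458816×10⁻⁵ = 297.844 K
T = 14.9 + 297.844 = 312.744 °C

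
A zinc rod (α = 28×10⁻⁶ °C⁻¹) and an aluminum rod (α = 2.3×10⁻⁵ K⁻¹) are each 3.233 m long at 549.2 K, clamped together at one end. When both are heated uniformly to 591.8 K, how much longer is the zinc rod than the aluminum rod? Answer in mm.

0.689 mm

ΔT = 42.6 K
zinc: ΔL = 28×10⁻⁶ × 3.233 m × 42.6 = 3.8563×10⁻³ m = 3.8563 mm
aluminum: ΔL = 2.3×10⁻⁵ × 3.233 m × 42.6 = 3.1677×10⁻³ m = 3.1677 mm
difference = 3.8563 − 3.1677 = 0.6886 mm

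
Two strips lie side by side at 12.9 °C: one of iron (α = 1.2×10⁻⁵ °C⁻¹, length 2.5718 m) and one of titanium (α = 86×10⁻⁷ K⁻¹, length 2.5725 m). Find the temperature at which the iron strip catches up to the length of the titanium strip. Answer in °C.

T = 93.01 °C

L₁(1 + α₁ΔT) = L₂(1 + α₂ΔT) ⇒ ΔT = (L₂ − L₁)/(α₁L₁ − α₂L₂)
L₂ − L₁ = 2.5725 − 2.5718 = 7.00×10⁻⁴ m
α₁L₁ − α₂L₂ = 1.2×10⁻⁵×2.5718 − 86×10⁻⁷×2.5725 = 8.7381×10⁻⁶ m/K
ΔT = 7.00×10⁻⁴ / 8.7381×10⁻⁶ = 80.1089 K
T = 12.9 + 80.1089 = 93.0089 °C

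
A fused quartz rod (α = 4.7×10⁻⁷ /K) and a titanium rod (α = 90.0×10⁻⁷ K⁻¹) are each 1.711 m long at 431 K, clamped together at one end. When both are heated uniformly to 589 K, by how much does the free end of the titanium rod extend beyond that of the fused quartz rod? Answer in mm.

2.31 mm

ΔT = 158 K
fused quartz: ΔL = 4.7×10⁻⁷ × 1.711 m × 158 = 1.2706×10⁻⁴ m = 0.12706 mm
titanium: ΔL = 90.0×10⁻⁷ × 1.711 m × 158 = 2.4330×10⁻³ m = 2.4330 mm
difference = 2.4330 − 0.12706 = 2.30594 mm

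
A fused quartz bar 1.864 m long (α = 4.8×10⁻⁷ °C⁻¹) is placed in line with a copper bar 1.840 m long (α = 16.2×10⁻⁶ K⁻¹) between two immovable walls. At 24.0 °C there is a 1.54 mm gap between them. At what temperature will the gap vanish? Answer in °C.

T = 74.2 °C

α₁L₁ = 8.9472×10⁻⁷ m/K, α₂L₂ = 2.9808×10⁻⁵ m/K → total 3.070272×10⁻⁵ m/K
ΔT = g/(α₁L₁+α₂L₂) = 1.54×10⁻³ / 3.070272×10⁻⁵ = 50.158 K
T = 24.0 + 50.158 = 74.158 °C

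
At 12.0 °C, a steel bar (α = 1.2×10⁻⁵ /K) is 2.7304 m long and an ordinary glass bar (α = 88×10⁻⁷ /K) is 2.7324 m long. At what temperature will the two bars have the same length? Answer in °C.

L₁(1 + α₁ΔT) = L₂(1 + α₂ΔT) ⇒ ΔT = (L₂ − L₁)/(α₁L₁ − α₂L₂)
L₂ − L₁ = 2.7324 − 2.7304 = 2.00×10⁻³ m
α₁L₁ − α₂L₂ = 1.2×10⁻⁵×2.7304 − 88×10⁻⁷×2.7324 = 8.71968×10⁻⁶ m/K
ΔT = 2.00×10⁻³ / 8.71968×10⁻⁶ = 229.366 K
T = 12.0 + 229.366 = 241.366 °C

T = 241.4 °C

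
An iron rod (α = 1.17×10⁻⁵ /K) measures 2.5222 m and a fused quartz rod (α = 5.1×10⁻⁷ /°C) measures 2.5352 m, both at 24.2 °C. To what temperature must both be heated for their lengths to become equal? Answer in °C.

T = 484.9 °C

Equal length when α₁L₁ΔT − α₂L₂ΔT = L₂ − L₁ = 1.30×10⁻² m
α₁L₁ = 2.950974×10⁻⁵, α₂L₂ = 1.292952×10⁻⁶ → Δ(αL) = 2.8216788×10⁻⁵ m/K
ΔT = 1.30×10⁻² / 2.8216788×10⁻⁵ = 460.719 K, so T = 24.2 + 460.719 = 484.919 °C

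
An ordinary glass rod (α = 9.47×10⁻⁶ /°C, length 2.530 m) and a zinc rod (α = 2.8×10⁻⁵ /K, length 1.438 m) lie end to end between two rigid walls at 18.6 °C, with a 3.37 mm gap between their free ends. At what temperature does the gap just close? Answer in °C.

α₁L₁ = 2.39591×10⁻⁵ m/K, α₂L₂ = 4.0264×10⁻⁵ m/K → total 6.42231×10⁻⁵ m/K
ΔT = g/(α₁L₁+α₂L₂) = 3.37×10⁻³ / 6.42231×10⁻⁵ = 52.473 K
T = 18.6 + 52.473 = 71.073 °C

T = 71.1 °C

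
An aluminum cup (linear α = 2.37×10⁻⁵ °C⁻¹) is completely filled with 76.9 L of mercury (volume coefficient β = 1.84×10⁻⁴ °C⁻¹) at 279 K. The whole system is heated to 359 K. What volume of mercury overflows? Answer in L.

The cup also expands: β_container ≈ 3α = 7.11×10⁻⁵ /K
Net overflow = V₀(β_liq − 3α_cont)ΔT
β − 3α = 1.84×10⁻⁴ − 7.11×10⁻⁵ = 1.129×10⁻⁴ /K; ΔT = 80 K
ΔV = 76.9 × 1.129×10⁻⁴ × 80 = 0.695 L

0.695 L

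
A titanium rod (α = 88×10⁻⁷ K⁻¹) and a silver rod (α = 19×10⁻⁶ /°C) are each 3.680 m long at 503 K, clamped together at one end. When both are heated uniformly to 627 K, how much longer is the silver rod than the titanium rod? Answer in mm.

ΔT = 124 K
titanium: ΔL = 88×10⁻⁷ × 3.680 m × 124 = 4.0156×10⁻³ m = 4.0156 mm
silver: ΔL = 19×10⁻⁶ × 3.680 m × 124 = 8.6701×10⁻³ m = 8.6701 mm
difference = 8.6701 − 4.0156 = 4.6545 mm

4.65 mm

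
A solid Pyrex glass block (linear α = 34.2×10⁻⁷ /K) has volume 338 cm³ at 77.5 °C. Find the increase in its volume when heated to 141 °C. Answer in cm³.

ΔV = 0.220 cm³

Isotropic solid: β ≈ 3α = 1.0×10⁻⁵ /K; ΔT = 63.5 K
ΔV = 3αV₀ΔT = 3(34.2×10⁻⁷)(338)(63.5) = 0.220 cm³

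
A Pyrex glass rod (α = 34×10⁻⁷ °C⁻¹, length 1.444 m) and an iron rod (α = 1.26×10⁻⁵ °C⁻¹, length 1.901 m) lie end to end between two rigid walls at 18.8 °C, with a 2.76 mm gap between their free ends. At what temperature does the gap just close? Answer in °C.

Gap closes when ΔL₁ + ΔL₂ = 2.76 mm = 2.76×10⁻³ m
(α₁L₁ + α₂L₂)ΔT = g
α₁L₁ + α₂L₂ = 34×10⁻⁷×1.444 + 1.26×10⁻⁵×1.901 = 2.88622×10⁻⁵ m/K
ΔT = 2.76×10⁻³ / 2.88622×10⁻⁵ = 95.63 K
T = 18.8 + 95.63 = 114.43 °C

T = 114 °C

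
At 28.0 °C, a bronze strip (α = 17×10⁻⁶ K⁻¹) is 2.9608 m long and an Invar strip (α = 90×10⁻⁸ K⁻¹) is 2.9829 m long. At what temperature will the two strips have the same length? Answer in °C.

Equal length when α₁L₁ΔT − α₂L₂ΔT = L₂ − L₁ = 2.21×10⁻² m
α₁L₁ = 5.03336×10⁻⁵, α₂L₂ = 2.68461×10⁻⁶ → Δ(αL) = 4.764899×10⁻⁵ m/K
ΔT = 2.21×10⁻² / 4.764899×10⁻⁵ = 463.808 K, so T = 28.0 + 463.808 = 491.808 °C

T = 491.8 °C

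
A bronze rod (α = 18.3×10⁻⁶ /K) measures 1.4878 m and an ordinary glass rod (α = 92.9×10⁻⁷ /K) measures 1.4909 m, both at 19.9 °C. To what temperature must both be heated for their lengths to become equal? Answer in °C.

Equal length when α₁L₁ΔT − α₂L₂ΔT = L₂ − L₁ = 3.10×10⁻³ m
α₁L₁ = 2.722674×10⁻⁵, α₂L₂ = 1.3850461×10⁻⁵ → Δ(αL) = 1.3376279×10⁻⁵ m/K
ΔT = 3.10×10⁻³ / 1.3376279×10⁻⁵ = 231.754 K, so T = 19.9 + 231.754 = 251.654 °C

T = 251.7 °C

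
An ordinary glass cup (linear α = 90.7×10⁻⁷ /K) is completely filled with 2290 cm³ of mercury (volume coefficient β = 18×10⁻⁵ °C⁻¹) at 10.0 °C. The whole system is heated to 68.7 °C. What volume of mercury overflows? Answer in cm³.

20.5 cm³

The cup also expands: β_container ≈ 3α = 2.721×10⁻⁵ /K
Net overflow = V₀(β_liq − 3α_cont)ΔT
β − 3α = 1.80×10⁻⁴ − 2.721×10⁻⁵ = 1.5279×10⁻⁴ /K; ΔT = 58.7 K
ΔV = 2290 × 1.5279×10⁻⁴ × 58.7 = 20.5 cm³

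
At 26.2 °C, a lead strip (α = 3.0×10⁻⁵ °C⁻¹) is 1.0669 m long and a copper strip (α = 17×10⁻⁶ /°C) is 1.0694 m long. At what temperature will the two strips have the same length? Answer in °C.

L₁(1 + α₁ΔT) = L₂(1 + α₂ΔT) ⇒ ΔT = (L₂ − L₁)/(α₁L₁ − α₂L₂)
L₂ − L₁ = 1.0694 − 1.0669 = 2.50×10⁻³ m
α₁L₁ − α₂L₂ = 3.0×10⁻⁵×1.0669 − 17×10⁻⁶×1.0694 = 1.38272×10⁻⁵ m/K
ΔT = 2.50×10⁻³ / 1.38272×10⁻⁵ = 180.803 K
T = 26.2 + 180.803 = 207.003 °C

T = 207.0 °C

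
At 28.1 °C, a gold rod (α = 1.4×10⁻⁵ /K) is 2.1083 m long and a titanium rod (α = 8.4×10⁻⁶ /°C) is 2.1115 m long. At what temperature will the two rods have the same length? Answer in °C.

Equal length when α₁L₁ΔT − α₂L₂ΔT = L₂ − L₁ = 3.20×10⁻³ m
α₁L₁ = 2.95162×10⁻⁵, α₂L₂ = 1.77366×10⁻⁵ → Δ(αL) = 1.17796×10⁻⁵ m/K
ΔT = 3.20×10⁻³ / 1.17796×10⁻⁵ = 271.656 K, so T = 28.1 + 271.656 = 299.756 °C

T = 299.8 °C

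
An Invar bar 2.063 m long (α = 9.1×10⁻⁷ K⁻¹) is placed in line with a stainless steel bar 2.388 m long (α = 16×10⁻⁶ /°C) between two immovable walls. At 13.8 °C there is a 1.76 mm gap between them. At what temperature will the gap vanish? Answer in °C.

T = 57.7 °C

Gap closes when ΔL₁ + ΔL₂ = 1.76 mm = 1.76×10⁻³ m
(α₁L₁ + α₂L₂)ΔT = g
α₁L₁ + α₂L₂ = 9.1×10⁻⁷×2.063 + 16×10⁻⁶×2.388 = 4.008533×10⁻⁵ m/K
ΔT = 1.76×10⁻³ / 4.008533×10⁻⁵ = 43.906 K
T = 13.8 + 43.906 = 57.706 °C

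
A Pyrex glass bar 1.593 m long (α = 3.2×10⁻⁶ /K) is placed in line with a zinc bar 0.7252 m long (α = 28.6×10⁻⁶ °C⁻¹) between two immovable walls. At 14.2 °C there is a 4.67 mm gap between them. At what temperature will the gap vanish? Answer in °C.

Gap closes when ΔL₁ + ΔL₂ = 4.67 mm = 4.67×10⁻³ m
(α₁L₁ + α₂L₂)ΔT = g
α₁L₁ + α₂L₂ = 3.2×10⁻⁶×1.593 + 28.6×10⁻⁶×0.7252 = 2.583832×10⁻⁵ m/K
ΔT = 4.67×10⁻³ / 2.583832×10⁻⁵ = 180.74 K
T = 14.2 + 180.74 = 194.94 °C

T = 195 °C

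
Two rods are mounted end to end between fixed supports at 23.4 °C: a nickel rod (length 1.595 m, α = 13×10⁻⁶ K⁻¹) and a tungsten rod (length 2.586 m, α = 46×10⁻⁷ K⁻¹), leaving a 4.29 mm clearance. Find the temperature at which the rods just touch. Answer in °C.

T = 155 °C

Gap closes when ΔL₁ + ΔL₂ = 4.29 mm = 4.29×10⁻³ m
(α₁L₁ + α₂L₂)ΔT = g
α₁L₁ + α₂L₂ = 13×10⁻⁶×1.595 + 46×10⁻⁷×2.586 = 3.26306×10⁻⁵ m/K
ΔT = 4.29×10⁻³ / 3.26306×10⁻⁵ = 131.47 K
T = 23.4 + 131.47 = 154.87 °C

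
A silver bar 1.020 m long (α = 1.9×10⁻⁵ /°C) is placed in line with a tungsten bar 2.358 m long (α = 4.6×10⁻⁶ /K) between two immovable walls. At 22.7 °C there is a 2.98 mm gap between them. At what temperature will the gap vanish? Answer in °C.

Gap closes when ΔL₁ + ΔL₂ = 2.98 mm = 2.98×10⁻³ m
(α₁L₁ + α₂L₂)ΔT = g
α₁L₁ + α₂L₂ = 1.9×10⁻⁵×1.020 + 4.6×10⁻⁶×2.358 = 3.02268×10⁻⁵ m/K
ΔT = 2.98×10⁻³ / 3.02268×10⁻⁵ = 98.59 K
T = 22.7 + 98.59 = 121.29 °C

T = 121 °C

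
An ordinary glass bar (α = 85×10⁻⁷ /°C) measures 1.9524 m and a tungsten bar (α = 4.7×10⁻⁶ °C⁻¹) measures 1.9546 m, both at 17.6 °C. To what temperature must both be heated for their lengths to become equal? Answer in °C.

T = 314.5 °C

Equal length when α₁L₁ΔT − α₂L₂ΔT = L₂ − L₁ = 2.20×10⁻³ m
α₁L₁ = 1.65954×10⁻⁵, α₂L₂ = 9.18662×10⁻⁶ → Δ(αL) = 7.40878×10⁻⁶ m/K
ΔT = 2.20×10⁻³ / 7.40878×10⁻⁶ = 296.945 K, so T = 17.6 + 296.945 = 314.545 °C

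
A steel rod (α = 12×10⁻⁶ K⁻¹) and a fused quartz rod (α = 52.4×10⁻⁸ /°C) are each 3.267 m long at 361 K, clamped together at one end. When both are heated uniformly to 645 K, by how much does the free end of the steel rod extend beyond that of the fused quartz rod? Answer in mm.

10.6 mm

ΔT = 284 K
steel: ΔL = 12×10⁻⁶ × 3.267 m × 284 = 1.1134×10⁻² m = 11.134 mm
fused quartz: ΔL = 52.4×10⁻⁸ × 3.267 m × 284 = 4.8618×10⁻⁴ m = 0.48618 mm
difference = 11.134 − 0.48618 = 10.64782 mm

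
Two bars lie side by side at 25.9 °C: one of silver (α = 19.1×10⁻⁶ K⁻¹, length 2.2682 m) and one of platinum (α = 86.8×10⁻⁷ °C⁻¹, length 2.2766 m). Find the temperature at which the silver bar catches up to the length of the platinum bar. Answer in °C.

T = 382.4 °C

Equal length when α₁L₁ΔT − α₂L₂ΔT = L₂ − L₁ = 8.40×10⁻³ m
α₁L₁ = 4.332262×10⁻⁵, α₂L₂ = 1.9760888×10⁻⁵ → Δ(αL) = 2.3561732×10⁻⁵ m/K
ΔT = 8.40×10⁻³ / 2.3561732×10⁻⁵ = 356.510 K, so T = 25.9 + 356.510 = 382.410 °C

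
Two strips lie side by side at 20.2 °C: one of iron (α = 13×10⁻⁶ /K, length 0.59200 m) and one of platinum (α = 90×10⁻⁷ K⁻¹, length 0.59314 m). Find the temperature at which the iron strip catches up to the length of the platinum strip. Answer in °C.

T = 503.7 °C

L₁(1 + α₁ΔT) = L₂(1 + α₂ΔT) ⇒ ΔT = (L₂ − L₁)/(α₁L₁ − α₂L₂)
L₂ − L₁ = 0.59314 − 0.59200 = 1.14×10⁻³ m
α₁L₁ − α₂L₂ = 13×10⁻⁶×0.59200 − 90×10⁻⁷×0.59314 = 2.35774×10⁻⁶ m/K
ΔT = 1.14×10⁻³ / 2.35774×10⁻⁶ = 483.514 K
T = 20.2 + 483.514 = 503.714 °C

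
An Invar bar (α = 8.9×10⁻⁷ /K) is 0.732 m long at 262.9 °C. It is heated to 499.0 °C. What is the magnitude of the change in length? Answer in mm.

|ΔT| = |499.0 − 262.9| = 236.1 K
ΔL = αL₀ΔT = (8.9×10⁻⁷)(0.732)(236.1) = 1.54×10⁻⁴ m

ΔL = 0.154 mm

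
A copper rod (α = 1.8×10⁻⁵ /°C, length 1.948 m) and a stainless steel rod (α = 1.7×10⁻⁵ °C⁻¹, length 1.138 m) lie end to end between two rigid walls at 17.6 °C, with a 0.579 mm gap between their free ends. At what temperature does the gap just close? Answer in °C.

T = 28.2 °C

Gap closes when ΔL₁ + ΔL₂ = 0.579 mm = 5.79×10⁻⁴ m
(α₁L₁ + α₂L₂)ΔT = g
α₁L₁ + α₂L₂ = 1.8×10⁻⁵×1.948 + 1.7×10⁻⁵×1.138 = 5.441×10⁻⁵ m/K
ΔT = 5.79×10⁻⁴ / 5.441×10⁻⁵ = 10.641 K
T = 17.6 + 10.641 = 28.241 °C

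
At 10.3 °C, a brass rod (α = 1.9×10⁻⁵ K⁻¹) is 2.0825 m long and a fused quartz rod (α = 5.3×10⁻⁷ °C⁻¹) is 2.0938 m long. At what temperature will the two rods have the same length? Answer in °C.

T = 304.1 °C

L₁(1 + α₁ΔT) = L₂(1 + α₂ΔT) ⇒ ΔT = (L₂ − L₁)/(α₁L₁ − α₂L₂)
L₂ − L₁ = 2.0938 − 2.0825 = 1.13×10⁻² m
α₁L₁ − α₂L₂ = 1.9×10⁻⁵×2.0825 − 5.3×10⁻⁷×2.0938 = 3.8457786×10⁻⁵ m/K
ΔT = 1.13×10⁻² / 3.8457786×10⁻⁵ = 293.829 K
T = 10.3 + 293.829 = 304.129 °C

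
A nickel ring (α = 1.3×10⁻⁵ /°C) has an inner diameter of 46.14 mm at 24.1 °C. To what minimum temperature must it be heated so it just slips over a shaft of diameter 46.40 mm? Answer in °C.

T = 458 °C

Required Δd = 46.40 − 46.14 = 0.26 mm
Δd = αd₀ΔT ⇒ ΔT = Δd/(αd₀) = 0.26 / (1.3×10⁻⁵ × 46.14) = 433.46 K
T_min = 24.1 + 433.46 = 457.56 °C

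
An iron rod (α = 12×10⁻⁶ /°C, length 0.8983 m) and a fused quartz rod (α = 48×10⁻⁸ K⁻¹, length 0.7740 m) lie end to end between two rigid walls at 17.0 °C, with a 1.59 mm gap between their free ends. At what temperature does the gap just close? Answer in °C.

α₁L₁ = 1.07796×10⁻⁵ m/K, α₂L₂ = 3.7152×10⁻⁷ m/K → total 1.115112×10⁻⁵ m/K
ΔT = g/(α₁L₁+α₂L₂) = 1.59×10⁻³ / 1.115112×10⁻⁵ = 142.59 K
T = 17.0 + 142.59 = 159.59 °C

T = 160 °C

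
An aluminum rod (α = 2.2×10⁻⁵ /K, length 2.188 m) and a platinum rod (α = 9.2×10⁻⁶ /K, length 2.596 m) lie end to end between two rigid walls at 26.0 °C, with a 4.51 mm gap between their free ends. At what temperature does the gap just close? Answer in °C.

α₁L₁ = 4.8136×10⁻⁵ m/K, α₂L₂ = 2.38832×10⁻⁵ m/K → total 7.20192×10⁻⁵ m/K
ΔT = g/(α₁L₁+α₂L₂) = 4.51×10⁻³ / 7.20192×10⁻⁵ = 62.622 K
T = 26.0 + 62.622 = 88.622 °C

T = 88.6 °C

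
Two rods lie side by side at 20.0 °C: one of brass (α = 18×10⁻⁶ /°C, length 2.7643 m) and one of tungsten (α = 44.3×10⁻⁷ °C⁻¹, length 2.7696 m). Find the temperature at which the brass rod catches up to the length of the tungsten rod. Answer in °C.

Equal length when α₁L₁ΔT − α₂L₂ΔT = L₂ − L₁ = 5.30×10⁻³ m
α₁L₁ = 4.97574×10⁻⁵, α₂L₂ = 1.2269328×10⁻⁵ → Δ(αL) = 3.7488072×10⁻⁵ m/K
ΔT = 5.30×10⁻³ / 3.7488072×10⁻⁵ = 141.378 K, so T = 20.0 + 141.378 = 161.378 °C

T = 161.4 °C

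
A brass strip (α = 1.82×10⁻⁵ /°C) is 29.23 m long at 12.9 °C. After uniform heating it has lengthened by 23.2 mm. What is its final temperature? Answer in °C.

T = 56.5 °C

ΔL = αL₀ΔT ⇒ ΔT = ΔL / (αL₀)
ΔT = 23.2×10⁻³ m / (1.82×10⁻⁵ × 29.23 m) = 43.610 K
T = 12.9 + 43.610 = 56.510 °C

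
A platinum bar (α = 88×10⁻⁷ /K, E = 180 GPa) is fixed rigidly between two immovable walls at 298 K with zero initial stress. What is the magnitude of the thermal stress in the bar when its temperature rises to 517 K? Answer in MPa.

Fully constrained: the free strain ε = αΔT is blocked, so σ = Eε = EαΔT.
|ΔT| = 219 K
σ = 180×10⁹ × 88×10⁻⁷ × 219 = 3.47×10⁸ Pa

σ = 347 MPa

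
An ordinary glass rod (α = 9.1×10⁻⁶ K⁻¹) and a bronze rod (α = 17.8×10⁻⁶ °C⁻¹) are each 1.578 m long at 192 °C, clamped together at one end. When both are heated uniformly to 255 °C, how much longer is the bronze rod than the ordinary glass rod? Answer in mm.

0.865 mm

ΔT = 63 K
ordinary glass: ΔL = 9.1×10⁻⁶ × 1.578 m × 63 = 9.0467×10⁻⁴ m = 0.90467 mm
bronze: ΔL = 17.8×10⁻⁶ × 1.578 m × 63 = 1.7696×10⁻³ m = 1.7696 mm
difference = 1.7696 − 0.90467 = 0.86493 mm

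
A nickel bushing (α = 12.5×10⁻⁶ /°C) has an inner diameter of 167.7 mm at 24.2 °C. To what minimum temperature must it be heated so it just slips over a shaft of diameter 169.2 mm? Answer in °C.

Required Δd = 169.2 − 167.7 = 1.5 mm
Δd = αd₀ΔT ⇒ ΔT = Δd/(αd₀) = 1.5 / (12.5×10⁻⁶ × 167.7) = 715.56 K
T_min = 24.2 + 715.56 = 739.76 °C

T = 740 °C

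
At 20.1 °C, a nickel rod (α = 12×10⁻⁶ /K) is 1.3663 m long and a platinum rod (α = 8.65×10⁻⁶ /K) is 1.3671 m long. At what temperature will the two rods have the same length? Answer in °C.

Equal length when α₁L₁ΔT − α₂L₂ΔT = L₂ − L₁ = 8.00×10⁻⁴ m
α₁L₁ = 1.63956×10⁻⁵, α₂L₂ = 1.1825415×10⁻⁵ → Δ(αL) = 4.570185×10⁻⁶ m/K
ΔT = 8.00×10⁻⁴ / 4.570185×10⁻⁶ = 175.048 K, so T = 20.1 + 175.048 = 195.148 °C

T = 195.1 °C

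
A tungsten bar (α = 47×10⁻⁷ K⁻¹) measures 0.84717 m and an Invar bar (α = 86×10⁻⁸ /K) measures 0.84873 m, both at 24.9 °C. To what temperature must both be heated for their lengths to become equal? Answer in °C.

Equal length when α₁L₁ΔT − α₂L₂ΔT = L₂ − L₁ = 1.56×10⁻³ m
α₁L₁ = 3.981699×10⁻⁶, α₂L₂ = 7.299078×10⁻⁷ → Δ(αL) = 3.2517912×10⁻⁶ m/K
ΔT = 1.56×10⁻³ / 3.2517912×10⁻⁶ = 479.736 K, so T = 24.9 + 479.736 = 504.636 °C

T = 504.6 °C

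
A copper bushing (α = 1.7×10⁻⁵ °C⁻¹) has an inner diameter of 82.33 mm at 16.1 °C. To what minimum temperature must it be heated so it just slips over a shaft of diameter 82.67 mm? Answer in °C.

Required Δd = 82.67 − 82.33 = 0.34 mm
Δd = αd₀ΔT ⇒ ΔT = Δd/(αd₀) = 0.34 / (1.7×10⁻⁵ × 82.33) = 242.92 K
T_min = 16.1 + 242.92 = 259.02 °C

T = 259 °C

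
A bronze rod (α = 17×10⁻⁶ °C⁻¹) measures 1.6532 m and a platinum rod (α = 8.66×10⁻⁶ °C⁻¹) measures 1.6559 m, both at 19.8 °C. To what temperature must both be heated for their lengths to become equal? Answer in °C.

L₁(1 + α₁ΔT) = L₂(1 + α₂ΔT) ⇒ ΔT = (L₂ − L₁)/(α₁L₁ − α₂L₂)
L₂ − L₁ = 1.6559 − 1.6532 = 2.70×10⁻³ m
α₁L₁ − α₂L₂ = 17×10⁻⁶×1.6532 − 8.66×10⁻⁶×1.6559 = 1.3764306×10⁻⁵ m/K
ΔT = 2.70×10⁻³ / 1.3764306×10⁻⁵ = 196.160 K
T = 19.8 + 196.160 = 215.960 °C

T = 216.0 °C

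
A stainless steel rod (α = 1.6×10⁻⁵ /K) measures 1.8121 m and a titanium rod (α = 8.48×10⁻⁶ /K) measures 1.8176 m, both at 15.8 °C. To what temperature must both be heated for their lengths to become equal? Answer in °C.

Equal length when α₁L₁ΔT − α₂L₂ΔT = L₂ − L₁ = 5.50×10⁻³ m
α₁L₁ = 2.89936×10⁻⁵, α₂L₂ = 1.5413248×10⁻⁵ → Δ(αL) = 1.3580352×10⁻⁵ m/K
ΔT = 5.50×10⁻³ / 1.3580352×10⁻⁵ = 404.997 K, so T = 15.8 + 404.997 = 420.797 °C

T = 420.8 °C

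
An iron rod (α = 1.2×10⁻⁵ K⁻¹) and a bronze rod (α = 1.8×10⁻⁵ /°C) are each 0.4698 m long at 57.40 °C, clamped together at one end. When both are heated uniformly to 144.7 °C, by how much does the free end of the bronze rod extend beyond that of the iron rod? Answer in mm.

ΔT = 87.30 K
iron: ΔL = 1.2×10⁻⁵ × 0.4698 m × 87.30 = 4.9216×10⁻⁴ m = 0.49216 mm
bronze: ΔL = 1.8×10⁻⁵ × 0.4698 m × 87.30 = 7.3824×10⁻⁴ m = 0.73824 mm
difference = 0.73824 − 0.49216 = 0.24608 mm

0.246 mm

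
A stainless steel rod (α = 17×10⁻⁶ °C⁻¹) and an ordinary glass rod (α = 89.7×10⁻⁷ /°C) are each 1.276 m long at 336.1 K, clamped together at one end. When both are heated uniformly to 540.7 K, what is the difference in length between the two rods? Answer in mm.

2.10 mm

ΔT = 204.6 K
stainless steel: ΔL = 17×10⁻⁶ × 1.276 m × 204.6 = 4.4382×10⁻³ m = 4.4382 mm
ordinary glass: ΔL = 89.7×10⁻⁷ × 1.276 m × 204.6 = 2.3418×10⁻³ m = 2.3418 mm
difference = 4.4382 − 2.3418 = 2.0964 mm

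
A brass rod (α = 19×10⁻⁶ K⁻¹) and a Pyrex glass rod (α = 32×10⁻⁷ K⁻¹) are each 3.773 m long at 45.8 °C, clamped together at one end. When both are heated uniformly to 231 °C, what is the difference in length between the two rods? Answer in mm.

11.0 mm

ΔT = 185.2 K
brass: ΔL = 19×10⁻⁶ × 3.773 m × 185.2 = 1.3276×10⁻² m = 13.276 mm
Pyrex glass: ΔL = 32×10⁻⁷ × 3.773 m × 185.2 = 2.2360×10⁻³ m = 2.2360 mm
difference = 13.276 − 2.2360 = 11.040 mm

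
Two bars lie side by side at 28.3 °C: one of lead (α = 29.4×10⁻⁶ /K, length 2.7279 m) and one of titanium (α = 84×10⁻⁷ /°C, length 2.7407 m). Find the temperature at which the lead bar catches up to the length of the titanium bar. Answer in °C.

L₁(1 + α₁ΔT) = L₂(1 + α₂ΔT) ⇒ ΔT = (L₂ − L₁)/(α₁L₁ − α₂L₂)
L₂ − L₁ = 2.7407 − 2.7279 = 1.28×10⁻² m
α₁L₁ − α₂L₂ = 29.4×10⁻⁶×2.7279 − 84×10⁻⁷×2.7407 = 5.717838×10⁻⁵ m/K
ΔT = 1.28×10⁻² / 5.717838×10⁻⁵ = 223.861 K
T = 28.3 + 223.861 = 252.161 °C

T = 252.2 °C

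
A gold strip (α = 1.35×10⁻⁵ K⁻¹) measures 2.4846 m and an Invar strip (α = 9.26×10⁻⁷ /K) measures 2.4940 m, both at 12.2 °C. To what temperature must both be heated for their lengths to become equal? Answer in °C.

T = 313.2 °C

L₁(1 + α₁ΔT) = L₂(1 + α₂ΔT) ⇒ ΔT = (L₂ − L₁)/(α₁L₁ − α₂L₂)
L₂ − L₁ = 2.4940 − 2.4846 = 9.40×10⁻³ m
α₁L₁ − α₂L₂ = 1.35×10⁻⁵×2.4846 − 9.26×10⁻⁷×2.4940 = 3.1232656×10⁻⁵ m/K
ΔT = 9.40×10⁻³ / 3.1232656×10⁻⁵ = 300.967 K
T = 12.2 + 300.967 = 313.167 °C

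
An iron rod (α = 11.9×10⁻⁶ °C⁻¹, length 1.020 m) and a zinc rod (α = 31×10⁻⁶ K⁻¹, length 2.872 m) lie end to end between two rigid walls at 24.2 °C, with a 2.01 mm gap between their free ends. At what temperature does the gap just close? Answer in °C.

Gap closes when ΔL₁ + ΔL₂ = 2.01 mm = 2.01×10⁻³ m
(α₁L₁ + α₂L₂)ΔT = g
α₁L₁ + α₂L₂ = 11.9×10⁻⁶×1.020 + 31×10⁻⁶×2.872 = 1.0117×10⁻⁴ m/K
ΔT = 2.01×10⁻³ / 1.0117×10⁻⁴ = 19.868 K
T = 24.2 + 19.868 = 44.068 °C

T = 44.1 °C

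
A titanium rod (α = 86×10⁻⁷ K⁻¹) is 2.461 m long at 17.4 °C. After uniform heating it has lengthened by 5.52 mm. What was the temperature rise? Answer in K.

ΔT = 261 K

ΔL = αL₀ΔT ⇒ ΔT = ΔL / (αL₀)
ΔT = 5.52×10⁻³ m / (86×10⁻⁷ × 2.461 m) = 260.81 K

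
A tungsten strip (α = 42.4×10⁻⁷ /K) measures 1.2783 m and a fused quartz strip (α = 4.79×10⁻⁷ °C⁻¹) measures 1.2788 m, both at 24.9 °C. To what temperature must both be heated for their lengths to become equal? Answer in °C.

T = 128.9 °C

L₁(1 + α₁ΔT) = L₂(1 + α₂ΔT) ⇒ ΔT = (L₂ − L₁)/(α₁L₁ − α₂L₂)
L₂ − L₁ = 1.2788 − 1.2783 = 5.00×10⁻⁴ m
α₁L₁ − α₂L₂ = 42.4×10⁻⁷×1.2783 − 4.79×10⁻⁷×1.2788 = 4.8074468×10⁻⁶ m/K
ΔT = 5.00×10⁻⁴ / 4.8074468×10⁻⁶ = 104.005 K
T = 24.9 + 104.005 = 128.905 °C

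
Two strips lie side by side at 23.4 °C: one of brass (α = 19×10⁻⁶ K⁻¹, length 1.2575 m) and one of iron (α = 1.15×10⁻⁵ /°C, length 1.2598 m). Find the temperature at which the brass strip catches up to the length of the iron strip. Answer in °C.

T = 268.0 °C

L₁(1 + α₁ΔT) = L₂(1 + α₂ΔT) ⇒ ΔT = (L₂ − L₁)/(α₁L₁ − α₂L₂)
L₂ − L₁ = 1.2598 − 1.2575 = 2.30×10⁻³ m
α₁L₁ − α₂L₂ = 19×10⁻⁶×1.2575 − 1.15×10⁻⁵×1.2598 = 9.4048×10⁻⁶ m/K
ΔT = 2.30×10⁻³ / 9.4048×10⁻⁶ = 244.556 K
T = 23.4 + 244.556 = 267.956 °C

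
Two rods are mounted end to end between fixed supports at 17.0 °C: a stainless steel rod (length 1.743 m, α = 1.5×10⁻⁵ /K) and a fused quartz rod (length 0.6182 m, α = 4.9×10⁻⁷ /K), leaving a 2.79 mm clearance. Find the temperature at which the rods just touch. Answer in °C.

T = 122 °C

Gap closes when ΔL₁ + ΔL₂ = 2.79 mm = 2.79×10⁻³ m
(α₁L₁ + α₂L₂)ΔT = g
α₁L₁ + α₂L₂ = 1.5×10⁻⁵×1.743 + 4.9×10⁻⁷×0.6182 = 2.6447918×10⁻⁵ m/K
ΔT = 2.79×10⁻³ / 2.6447918×10⁻⁵ = 105.49 K
T = 17.0 + 105.49 = 122.49 °C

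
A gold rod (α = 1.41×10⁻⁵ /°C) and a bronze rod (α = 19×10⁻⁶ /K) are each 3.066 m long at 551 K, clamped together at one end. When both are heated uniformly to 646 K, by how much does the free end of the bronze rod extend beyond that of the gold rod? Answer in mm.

1.43 mm

ΔT = 95 K
gold: ΔL = 1.41×10⁻⁵ × 3.066 m × 95 = 4.1069×10⁻³ m = 4.1069 mm
bronze: ΔL = 19×10⁻⁶ × 3.066 m × 95 = 5.5341×10⁻³ m = 5.5341 mm
difference = 5.5341 − 4.1069 = 1.4272 mm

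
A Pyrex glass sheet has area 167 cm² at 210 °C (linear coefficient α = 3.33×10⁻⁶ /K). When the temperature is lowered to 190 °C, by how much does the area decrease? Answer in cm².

ΔA = 0.0222 cm²

Area coefficient ≈ 2α; |ΔT| = 20 K
ΔA = 2αA₀ΔT = 2(3.33×10⁻⁶)(167)(20) = 0.0222 cm²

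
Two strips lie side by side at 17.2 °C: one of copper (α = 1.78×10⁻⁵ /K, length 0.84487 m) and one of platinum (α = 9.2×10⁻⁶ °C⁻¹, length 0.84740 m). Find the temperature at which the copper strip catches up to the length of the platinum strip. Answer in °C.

L₁(1 + α₁ΔT) = L₂(1 + α₂ΔT) ⇒ ΔT = (L₂ − L₁)/(α₁L₁ − α₂L₂)
L₂ − L₁ = 0.84740 − 0.84487 = 2.53×10⁻³ m
α₁L₁ − α₂L₂ = 1.78×10⁻⁵×0.84487 − 9.2×10⁻⁶×0.84740 = 7.242606×10⁻⁶ m/K
ΔT = 2.53×10⁻³ / 7.242606×10⁻⁶ = 349.322 K
T = 17.2 + 349.322 = 366.522 °C

T = 366.5 °C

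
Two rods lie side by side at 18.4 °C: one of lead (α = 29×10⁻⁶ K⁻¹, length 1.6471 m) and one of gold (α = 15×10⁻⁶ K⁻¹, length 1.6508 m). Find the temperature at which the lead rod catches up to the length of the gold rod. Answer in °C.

T = 179.2 °C

L₁(1 + α₁ΔT) = L₂(1 + α₂ΔT) ⇒ ΔT = (L₂ − L₁)/(α₁L₁ − α₂L₂)
L₂ − L₁ = 1.6508 − 1.6471 = 3.70×10⁻³ m
α₁L₁ − α₂L₂ = 29×10⁻⁶×1.6471 − 15×10⁻⁶×1.6508 = 2.30039×10⁻⁵ m/K
ΔT = 3.70×10⁻³ / 2.30039×10⁻⁵ = 160.842 K
T = 18.4 + 160.842 = 179.242 °C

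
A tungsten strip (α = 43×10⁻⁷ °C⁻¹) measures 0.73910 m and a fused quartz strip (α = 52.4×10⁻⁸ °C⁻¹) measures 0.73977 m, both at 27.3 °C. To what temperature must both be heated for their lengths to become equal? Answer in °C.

L₁(1 + α₁ΔT) = L₂(1 + α₂ΔT) ⇒ ΔT = (L₂ − L₁)/(α₁L₁ − α₂L₂)
L₂ − L₁ = 0.73977 − 0.73910 = 6.70×10⁻⁴ m
α₁L₁ − α₂L₂ = 43×10⁻⁷×0.73910 − 52.4×10⁻⁸×0.73977 = 2.79049052×10⁻⁶ m/K
ΔT = 6.70×10⁻⁴ / 2.79049052×10⁻⁶ = 240.101 K
T = 27.3 + 240.101 = 267.401 °C

T = 267.4 °C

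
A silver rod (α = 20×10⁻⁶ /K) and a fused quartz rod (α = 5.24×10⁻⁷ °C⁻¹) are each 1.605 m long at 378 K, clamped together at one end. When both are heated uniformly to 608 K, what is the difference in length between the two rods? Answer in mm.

ΔT = 230 K
silver: ΔL = 20×10⁻⁶ × 1.605 m × 230 = 7.3830×10⁻³ m = 7.3830 mm
fused quartz: ΔL = 5.24×10⁻⁷ × 1.605 m × 230 = 1.9343×10⁻⁴ m = 0.19343 mm
difference = 7.3830 − 0.19343 = 7.18957 mm

7.19 mm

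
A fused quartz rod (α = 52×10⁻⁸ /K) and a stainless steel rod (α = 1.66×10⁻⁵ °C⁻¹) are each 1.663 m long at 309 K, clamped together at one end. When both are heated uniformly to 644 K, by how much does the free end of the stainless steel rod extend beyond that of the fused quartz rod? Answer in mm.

ΔT = 335 K
fused quartz: ΔL = 52×10⁻⁸ × 1.663 m × 335 = 2.8969×10⁻⁴ m = 0.28969 mm
stainless steel: ΔL = 1.66×10⁻⁵ × 1.663 m × 335 = 9.2479×10⁻³ m = 9.2479 mm
difference = 9.2479 − 0.28969 = 8.95821 mm

8.96 mm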